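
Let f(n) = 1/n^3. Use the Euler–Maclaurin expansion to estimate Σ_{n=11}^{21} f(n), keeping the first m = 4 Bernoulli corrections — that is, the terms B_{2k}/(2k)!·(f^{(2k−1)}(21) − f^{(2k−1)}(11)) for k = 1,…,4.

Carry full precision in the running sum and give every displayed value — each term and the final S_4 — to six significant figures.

∫_11^21 1/x^3 dx evaluates to 0.00299844.
½[f(11) + f(21)] = ½[0.000751315 + 0.000107980] = 0.000429647.
Integral + boundary = 0.00342809.
Correction k=1: B_{2}/2! · (f^{(1)}(21) − f^{(1)}(11)) = 1/12 · (-1.54257e-05 − (-0.000204904)) = 1.57899e-05.
Running total after k=1: 0.00344388.
Correction k=2: B_{4}/4! · (f^{(3)}(21) − f^{(3)}(11)) = −1/720 · (-6.99577e-07 − (-3.38684e-05)) = -4.60679e-08.
Running total after k=2: 0.00344384.
Correction k=3: B_{6}/6! · (f^{(5)}(21) − f^{(5)}(11)) = 1/30240 · (-6.66264e-08 − (-1.17560e-05)) = 3.86553e-10.
Running total after k=3: 0.00344384.
Correction k=4: B_{8}/8! · (f^{(7)}(21) − f^{(7)}(11)) = −1/1209600 · (-1.08778e-08 − (-6.99530e-06)) = -5.77416e-12.

S_4 ≈ 0.00344384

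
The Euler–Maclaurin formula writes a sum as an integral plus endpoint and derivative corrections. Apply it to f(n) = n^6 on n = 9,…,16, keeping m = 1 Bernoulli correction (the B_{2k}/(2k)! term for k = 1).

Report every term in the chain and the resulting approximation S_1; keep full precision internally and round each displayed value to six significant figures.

The integral term ∫_9^16 x^6 dx = 3.76646e+07.
½[f(9) + f(16)] = ½[531441 + 1.67772e+07] = 8.65433e+06.
So far: 4.63190e+07.
k=1: B_{2}/(2)! × [f^{(1)}(16) − f^{(1)}(9)] = 1/12 × (6.29146e+06 − 354294) = 494764.

S_1 ≈ 4.68137e+07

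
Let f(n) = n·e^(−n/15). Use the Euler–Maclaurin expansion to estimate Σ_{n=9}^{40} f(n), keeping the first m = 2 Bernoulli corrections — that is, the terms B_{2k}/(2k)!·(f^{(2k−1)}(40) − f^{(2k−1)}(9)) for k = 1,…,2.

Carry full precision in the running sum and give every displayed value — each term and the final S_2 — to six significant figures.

∫_9^40 x·e^(−x/15) dx evaluates to 140.248.
Endpoint term: (f(9) + f(40))/2 = (4.93930 + 2.77934)/2 = 3.85932.
Integral + boundary = 144.108.
k=1: B_{2}/(2)! × [f^{(1)}(40) − f^{(1)}(9)] = 1/12 × (-0.115806 − 0.219525) = -0.0279442.
Partial sum through k=1: 144.080.
k=2: B_{4}/(4)! × [f^{(3)}(40) − f^{(3)}(9)] = −1/720 × (0.000102938 − 0.00585399) = 7.98757e-06.

S_2 ≈ 144.080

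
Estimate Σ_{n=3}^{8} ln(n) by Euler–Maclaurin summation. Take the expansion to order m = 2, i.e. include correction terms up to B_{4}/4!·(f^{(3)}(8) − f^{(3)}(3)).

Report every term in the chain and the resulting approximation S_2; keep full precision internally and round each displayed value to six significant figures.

S_2 ≈ 9.91146

The integral term ∫_3^8 ln(x) dx = 8.33970.
½[f(3) + f(8)] = ½[1.09861 + 2.07944] = 1.58903.
So far: 9.92872.
Order-1 term: 1/12 · (0.125000 − 0.333333) = -0.0173611.
Running total after k=1: 9.91136.
Order-2 term: −1/720 · (0.00390625 − 0.0740741) = 9.74553e-05.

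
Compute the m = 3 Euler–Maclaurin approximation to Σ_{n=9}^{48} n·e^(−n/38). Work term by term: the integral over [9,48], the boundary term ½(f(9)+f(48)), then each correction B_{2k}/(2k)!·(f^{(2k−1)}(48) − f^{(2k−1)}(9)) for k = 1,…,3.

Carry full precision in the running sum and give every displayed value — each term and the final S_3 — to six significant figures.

S_3 ≈ 495.583

∫_9^48 x·e^(−x/38) dx evaluates to 485.302.
Boundary: ½(f(9) + f(48)) = ½(7.10204 + 13.5725) = 10.3373.
Running total after boundary: 495.640.
k=1: B_{2}/(2)! × [f^{(1)}(48) − f^{(1)}(9)] = 1/12 × (-0.0744104 − 0.602220) = -0.0563859.
Partial sum through k=1: 495.583.
k=2: B_{4}/(4)! × [f^{(3)}(48) − f^{(3)}(9)] = −1/720 × (0.000340103 − 0.00151001) = 1.62487e-06.
Partial sum through k=2: 495.583.
k=3: B_{6}/(6)! × [f^{(5)}(48) − f^{(5)}(9)] = 1/30240 × (5.06743e-07 − 1.80261e-06) = -4.28527e-11.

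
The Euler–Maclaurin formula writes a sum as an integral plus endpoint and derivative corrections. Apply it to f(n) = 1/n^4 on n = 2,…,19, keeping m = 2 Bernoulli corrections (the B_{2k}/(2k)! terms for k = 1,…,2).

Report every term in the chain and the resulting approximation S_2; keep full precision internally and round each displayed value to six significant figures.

∫_2^19 1/x^4 dx evaluates to 0.0416181.
Boundary: ½(f(2) + f(19)) = ½(0.0625000 + 7.67336e-06) = 0.0312538.
Integral + boundary = 0.0728719.
Order-1 term: 1/12 · (-1.61544e-06 − (-0.125000)) = 0.0104165.
Running total after k=1: 0.0832884.
Order-2 term: −1/720 · (-1.34247e-07 − (-0.937500)) = -0.00130208.

S_2 ≈ 0.0819864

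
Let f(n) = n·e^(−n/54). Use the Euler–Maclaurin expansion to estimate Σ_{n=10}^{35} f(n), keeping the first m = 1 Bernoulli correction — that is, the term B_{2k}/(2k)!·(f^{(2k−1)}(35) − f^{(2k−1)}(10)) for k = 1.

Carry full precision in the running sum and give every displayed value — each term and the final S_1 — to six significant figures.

S_1 ≈ 371.428

Integral: ∫_10^35 x·e^(−x/54) dx = 358.162.
½[f(10) + f(35)] = ½[8.30950 + 18.3055] = 13.3075.
Integral + boundary = 371.470.
Correction k=1: B_{2}/2! · (f^{(1)}(35) − f^{(1)}(10)) = 1/12 · (0.184023 − 0.677071) = -0.0410873.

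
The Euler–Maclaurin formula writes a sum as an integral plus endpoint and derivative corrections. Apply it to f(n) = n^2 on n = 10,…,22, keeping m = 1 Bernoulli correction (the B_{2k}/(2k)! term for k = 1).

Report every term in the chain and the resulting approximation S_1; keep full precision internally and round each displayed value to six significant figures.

The integral term ∫_10^22 x^2 dx = 3216.00.
Endpoint term: (f(10) + f(22))/2 = (100.000 + 484.000)/2 = 292.000.
So far: 3508.00.
Order-1 term: 1/12 · (44.0000 − 20.0000) = 2.00000.

S_1 ≈ 3510.00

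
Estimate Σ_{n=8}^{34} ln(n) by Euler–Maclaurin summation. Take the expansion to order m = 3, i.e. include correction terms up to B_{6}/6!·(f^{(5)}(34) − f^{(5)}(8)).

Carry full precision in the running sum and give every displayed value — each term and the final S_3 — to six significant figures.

S_3 ≈ 80.0557

∫_8^34 ln(x) dx evaluates to 77.2607.
Endpoint term: (f(8) + f(34))/2 = (2.07944 + 3.52636)/2 = 2.80290.
So far: 80.0636.
k=1: B_{2}/(2)! × [f^{(1)}(34) − f^{(1)}(8)] = 1/12 × (0.0294118 − 0.125000) = -0.00796569.
Partial sum through k=1: 80.0557.
k=2: B_{4}/(4)! × [f^{(3)}(34) − f^{(3)}(8)] = −1/720 × (5.08854e-05 − 0.00390625) = 5.35467e-06.
Partial sum through k=2: 80.0557.
k=3: B_{6}/(6)! × [f^{(5)}(34) − f^{(5)}(8)] = 1/30240 × (5.28222e-07 − 0.000732422) = -2.42028e-08.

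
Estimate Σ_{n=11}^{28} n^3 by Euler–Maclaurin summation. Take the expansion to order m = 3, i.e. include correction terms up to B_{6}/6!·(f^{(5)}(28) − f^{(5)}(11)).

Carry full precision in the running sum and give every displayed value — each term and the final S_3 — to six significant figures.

The integral term ∫_11^28 x^3 dx = 150004.
½[f(11) + f(28)] = ½[1331.00 + 21952.0] = 11641.5.
Running total after boundary: 161645.
k=1: B_{2}/(2)! × [f^{(1)}(28) − f^{(1)}(11)] = 1/12 × (2352.00 − 363.000) = 165.750.
Partial sum through k=1: 161811.
k=2: B_{4}/(4)! × [f^{(3)}(28) − f^{(3)}(11)] = −1/720 × (6.00000 − 6.00000) = 0.00000.
Partial sum through k=2: 161811.
k=3: B_{6}/(6)! × [f^{(5)}(28) − f^{(5)}(11)] = 1/30240 × (0.00000 − 0.00000) = 0.00000.

S_3 ≈ 161811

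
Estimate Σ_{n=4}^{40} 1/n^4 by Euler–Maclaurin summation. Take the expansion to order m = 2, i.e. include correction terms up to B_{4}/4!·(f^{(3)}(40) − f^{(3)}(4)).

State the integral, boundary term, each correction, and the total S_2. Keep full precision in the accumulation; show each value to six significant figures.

S_2 ≈ 0.00747179

The integral term ∫_4^40 1/x^4 dx = 0.00520313.
Boundary: ½(f(4) + f(40)) = ½(0.00390625 + 3.90625e-07) = 0.00195332.
Integral + boundary = 0.00715645.
k=1: B_{2}/(2)! × [f^{(1)}(40) − f^{(1)}(4)] = 1/12 × (-3.90625e-08 − (-0.00390625)) = 0.000325518.
Partial sum through k=1: 0.00748196.
k=2: B_{4}/(4)! × [f^{(3)}(40) − f^{(3)}(4)] = −1/720 × (-7.32422e-10 − (-0.00732422)) = -1.01725e-05.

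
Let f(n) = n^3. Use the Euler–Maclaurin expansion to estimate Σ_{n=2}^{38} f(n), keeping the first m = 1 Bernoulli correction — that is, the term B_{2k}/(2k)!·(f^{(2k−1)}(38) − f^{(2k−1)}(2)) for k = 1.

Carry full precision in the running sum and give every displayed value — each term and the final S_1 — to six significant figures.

S_1 ≈ 549080

∫_2^38 x^3 dx evaluates to 521280.
½[f(2) + f(38)] = ½[8.00000 + 54872.0] = 27440.0.
Running total after boundary: 548720.
Correction k=1: B_{2}/2! · (f^{(1)}(38) − f^{(1)}(2)) = 1/12 · (4332.00 − 12.0000) = 360.000.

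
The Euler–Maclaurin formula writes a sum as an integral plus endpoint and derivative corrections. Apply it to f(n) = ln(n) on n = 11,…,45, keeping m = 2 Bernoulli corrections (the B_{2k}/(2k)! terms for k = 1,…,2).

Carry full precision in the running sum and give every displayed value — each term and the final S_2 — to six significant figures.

The integral term ∫_11^45 ln(x) dx = 110.923.
Boundary: ½(f(11) + f(45)) = ½(2.39790 + 3.80666) = 3.10228.
So far: 114.025.
Order-1 term: 1/12 · (0.0222222 − 0.0909091) = -0.00572391.
After k=1: 114.020.
Order-2 term: −1/720 · (2.19479e-05 − 0.00150263) = 2.05650e-06.

S_2 ≈ 114.020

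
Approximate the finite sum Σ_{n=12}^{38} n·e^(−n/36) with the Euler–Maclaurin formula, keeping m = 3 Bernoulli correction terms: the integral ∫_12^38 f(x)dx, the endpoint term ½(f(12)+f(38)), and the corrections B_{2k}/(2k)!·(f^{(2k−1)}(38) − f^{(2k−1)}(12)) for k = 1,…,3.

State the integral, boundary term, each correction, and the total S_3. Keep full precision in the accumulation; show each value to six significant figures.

The integral term ∫_12^38 x·e^(−x/36) dx = 311.097.
Boundary: ½(f(12) + f(38)) = ½(8.59838 + 13.2240) = 10.9112.
Integral + boundary = 322.008.
Correction k=1: B_{2}/2! · (f^{(1)}(38) − f^{(1)}(12)) = 1/12 · (-0.0193333 − 0.477688) = -0.0414184.
Running total after k=1: 321.966.
Correction k=2: B_{4}/4! · (f^{(3)}(38) − f^{(3)}(12)) = −1/720 · (0.000522118 − 0.00147434) = 1.32254e-06.
Running total after k=2: 321.966.
Correction k=3: B_{6}/6! · (f^{(5)}(38) − f^{(5)}(12)) = 1/30240 · (8.17248e-07 − 1.99082e-06) = -3.88086e-11.

S_3 ≈ 321.966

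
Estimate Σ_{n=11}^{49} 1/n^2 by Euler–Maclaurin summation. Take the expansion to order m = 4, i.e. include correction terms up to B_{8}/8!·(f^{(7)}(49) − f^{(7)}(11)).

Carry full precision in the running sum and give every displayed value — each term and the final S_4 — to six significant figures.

S_4 ≈ 0.0749650

Integral: ∫_11^49 1/x^2 dx = 0.0705009.
½[f(11) + f(49)] = ½[0.00826446 + 0.000416493] = 0.00434048.
Integral + boundary = 0.0748414.
Correction k=1: B_{2}/2! · (f^{(1)}(49) − f^{(1)}(11)) = 1/12 · (-1.69997e-05 − (-0.00150263)) = 0.000123802.
Partial sum through k=1: 0.0749652.
Correction k=2: B_{4}/4! · (f^{(3)}(49) − f^{(3)}(11)) = −1/720 · (-8.49632e-08 − (-0.000149021)) = -2.06856e-07.
Partial sum through k=2: 0.0749650.
Correction k=3: B_{6}/6! · (f^{(5)}(49) − f^{(5)}(11)) = 1/30240 · (-1.06160e-09 − (-3.69474e-05)) = 1.22177e-09.
Partial sum through k=3: 0.0749650.
Correction k=4: B_{8}/8! · (f^{(7)}(49) − f^{(7)}(11)) = −1/1209600 · (-2.47603e-11 − (-1.70996e-05)) = -1.41366e-11.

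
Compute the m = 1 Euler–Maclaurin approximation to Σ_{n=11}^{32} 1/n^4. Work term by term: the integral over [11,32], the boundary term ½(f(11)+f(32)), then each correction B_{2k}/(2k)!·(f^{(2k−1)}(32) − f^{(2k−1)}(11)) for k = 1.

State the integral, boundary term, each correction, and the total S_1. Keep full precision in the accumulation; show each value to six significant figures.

S_1 ≈ 0.000276953

∫_11^32 1/x^4 dx evaluates to 0.000240266.
Endpoint term: (f(11) + f(32))/2 = (6.83013e-05 + 9.53674e-07)/2 = 3.46275e-05.
Running total after boundary: 0.000274893.
k=1: B_{2}/(2)! × [f^{(1)}(32) − f^{(1)}(11)] = 1/12 × (-1.19209e-07 − (-2.48369e-05)) = 2.05980e-06.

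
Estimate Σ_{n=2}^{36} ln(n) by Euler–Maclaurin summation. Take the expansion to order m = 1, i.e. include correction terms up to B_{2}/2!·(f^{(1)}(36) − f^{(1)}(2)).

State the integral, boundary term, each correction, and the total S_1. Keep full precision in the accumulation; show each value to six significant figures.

∫_2^36 ln(x) dx evaluates to 93.6204.
½[f(2) + f(36)] = ½[0.693147 + 3.58352] = 2.13833.
Running total after boundary: 95.7587.
Correction k=1: B_{2}/2! · (f^{(1)}(36) − f^{(1)}(2)) = 1/12 · (0.0277778 − 0.500000) = -0.0393519.

S_1 ≈ 95.7194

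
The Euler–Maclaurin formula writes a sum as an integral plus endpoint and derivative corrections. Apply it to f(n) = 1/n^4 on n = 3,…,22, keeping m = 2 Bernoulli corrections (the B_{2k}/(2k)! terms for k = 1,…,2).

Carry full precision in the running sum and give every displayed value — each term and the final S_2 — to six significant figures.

∫_3^22 1/x^4 dx evaluates to 0.0123144.
Endpoint term: (f(3) + f(22))/2 = (0.0123457 + 4.26883e-06)/2 = 0.00617497.
Integral + boundary = 0.0184893.
Order-1 term: 1/12 · (-7.76152e-07 − (-0.0164609)) = 0.00137168.
Running total after k=1: 0.0198610.
Order-2 term: −1/720 · (-4.81086e-08 − (-0.0548697)) = -7.62078e-05.

S_2 ≈ 0.0197848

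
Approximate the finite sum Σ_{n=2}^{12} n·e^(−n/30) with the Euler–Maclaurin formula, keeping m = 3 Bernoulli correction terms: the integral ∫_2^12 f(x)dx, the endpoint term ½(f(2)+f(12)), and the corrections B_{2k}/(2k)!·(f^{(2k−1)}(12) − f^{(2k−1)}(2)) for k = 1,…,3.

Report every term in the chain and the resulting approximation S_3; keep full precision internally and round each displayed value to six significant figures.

S_3 ≈ 58.4016

The integral term ∫_2^12 x·e^(−x/30) dx = 53.4834.
½[f(2) + f(12)] = ½[1.87101 + 8.04384] = 4.95743.
Running total after boundary: 58.4409.
Order-1 term: 1/12 · (0.402192 − 0.873140) = -0.0392457.
Partial sum through k=1: 58.4016.
Order-2 term: −1/720 · (0.00193648 − 0.00304906) = 1.54525e-06.
Partial sum through k=2: 58.4016.
Order-3 term: 1/30240 · (3.80676e-06 − 5.69774e-06) = -6.25325e-11.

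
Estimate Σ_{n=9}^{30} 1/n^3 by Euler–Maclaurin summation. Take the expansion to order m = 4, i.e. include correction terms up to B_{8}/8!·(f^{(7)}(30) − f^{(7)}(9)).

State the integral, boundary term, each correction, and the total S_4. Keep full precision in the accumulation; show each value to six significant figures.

Integral: ∫_9^30 1/x^3 dx = 0.00561728.
Boundary: ½(f(9) + f(30)) = ½(0.00137174 + 3.70370e-05) = 0.000704390.
Integral + boundary = 0.00632167.
Order-1 term: 1/12 · (-3.70370e-06 − (-0.000457247)) = 3.77953e-05.
After k=1: 0.00635947.
Order-2 term: −1/720 · (-8.23045e-08 − (-0.000112901)) = -1.56692e-07.
After k=2: 0.00635931.
Order-3 term: 1/30240 · (-3.84088e-09 − (-5.85410e-05)) = 1.93575e-09.
After k=3: 0.00635931.
Order-4 term: −1/1209600 · (-3.07270e-10 − (-5.20365e-05)) = -4.30193e-11.

S_4 ≈ 0.00635931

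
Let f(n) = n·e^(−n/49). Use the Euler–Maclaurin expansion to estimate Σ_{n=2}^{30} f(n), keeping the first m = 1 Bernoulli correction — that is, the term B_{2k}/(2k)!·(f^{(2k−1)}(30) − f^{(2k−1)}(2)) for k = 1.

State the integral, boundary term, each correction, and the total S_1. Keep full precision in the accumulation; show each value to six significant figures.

∫_2^30 x·e^(−x/49) dx evaluates to 300.459.
Endpoint term: (f(2) + f(30))/2 = (1.92001 + 16.2640)/2 = 9.09199.
Running total after boundary: 309.551.
Correction k=1: B_{2}/2! · (f^{(1)}(30) − f^{(1)}(2)) = 1/12 · (0.210215 − 0.920822) = -0.0592172.

S_1 ≈ 309.492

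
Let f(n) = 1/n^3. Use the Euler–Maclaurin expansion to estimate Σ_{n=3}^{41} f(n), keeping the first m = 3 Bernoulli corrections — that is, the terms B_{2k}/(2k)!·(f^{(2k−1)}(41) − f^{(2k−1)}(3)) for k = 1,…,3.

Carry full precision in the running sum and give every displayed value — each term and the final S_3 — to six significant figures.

S_3 ≈ 0.0767686

Integral: ∫_3^41 1/x^3 dx = 0.0552581.
Endpoint term: (f(3) + f(41))/2 = (0.0370370 + 1.45094e-05)/2 = 0.0185258.
Integral + boundary = 0.0737839.
Order-1 term: 1/12 · (-1.06166e-06 − (-0.0370370)) = 0.00308633.
Partial sum through k=1: 0.0768702.
Order-2 term: −1/720 · (-1.26313e-08 − (-0.0823045)) = -0.000114312.
Partial sum through k=2: 0.0767559.
Order-3 term: 1/30240 · (-3.15595e-10 − (-0.384088)) = 1.27013e-05.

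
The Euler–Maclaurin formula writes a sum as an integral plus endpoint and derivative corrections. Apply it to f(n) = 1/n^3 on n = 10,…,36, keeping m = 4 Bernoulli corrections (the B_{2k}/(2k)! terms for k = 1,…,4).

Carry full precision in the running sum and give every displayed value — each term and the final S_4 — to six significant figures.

Integral: ∫_10^36 1/x^3 dx = 0.00461420.
½[f(10) + f(36)] = ½[0.00100000 + 2.14335e-05] = 0.000510717.
So far: 0.00512491.
Correction k=1: B_{2}/2! · (f^{(1)}(36) − f^{(1)}(10)) = 1/12 · (-1.78612e-06 − (-0.000300000)) = 2.48512e-05.
After k=1: 0.00514977.
Correction k=2: B_{4}/4! · (f^{(3)}(36) − f^{(3)}(10)) = −1/720 · (-2.75636e-08 − (-6.00000e-05)) = -8.32951e-08.
After k=2: 0.00514968.
Correction k=3: B_{6}/6! · (f^{(5)}(36) − f^{(5)}(10)) = 1/30240 · (-8.93265e-10 − (-2.52000e-05)) = 8.33304e-10.
After k=3: 0.00514968.
Correction k=4: B_{8}/8! · (f^{(7)}(36) − f^{(7)}(10)) = −1/1209600 · (-4.96259e-11 − (-1.81440e-05)) = -1.50000e-11.

S_4 ≈ 0.00514968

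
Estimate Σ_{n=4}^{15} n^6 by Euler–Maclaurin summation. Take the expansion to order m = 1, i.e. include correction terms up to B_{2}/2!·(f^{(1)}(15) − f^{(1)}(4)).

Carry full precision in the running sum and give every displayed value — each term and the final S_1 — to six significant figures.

S_1 ≈ 3.04827e+07

The integral term ∫_4^15 x^6 dx = 2.44061e+07.
Endpoint term: (f(4) + f(15))/2 = (4096.00 + 1.13906e+07)/2 = 5.69736e+06.
So far: 3.01035e+07.
Order-1 term: 1/12 · (4.55625e+06 − 6144.00) = 379176.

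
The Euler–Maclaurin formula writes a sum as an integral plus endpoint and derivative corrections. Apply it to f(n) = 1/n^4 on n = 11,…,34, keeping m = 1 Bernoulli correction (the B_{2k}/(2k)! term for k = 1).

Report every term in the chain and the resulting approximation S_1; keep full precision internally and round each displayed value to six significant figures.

∫_11^34 1/x^4 dx evaluates to 0.000241957.
Boundary: ½(f(11) + f(34)) = ½(6.83013e-05 + 7.48315e-07) = 3.45248e-05.
Integral + boundary = 0.000276482.
Correction k=1: B_{2}/2! · (f^{(1)}(34) − f^{(1)}(11)) = 1/12 · (-8.80370e-08 − (-2.48369e-05)) = 2.06240e-06.

S_1 ≈ 0.000278545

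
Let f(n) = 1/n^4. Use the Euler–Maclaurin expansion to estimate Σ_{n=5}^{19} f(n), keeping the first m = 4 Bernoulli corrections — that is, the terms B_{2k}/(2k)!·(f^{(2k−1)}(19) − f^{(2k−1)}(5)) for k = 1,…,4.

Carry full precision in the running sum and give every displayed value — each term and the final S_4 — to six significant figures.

S_4 ≈ 0.00352641

Integral: ∫_5^19 1/x^4 dx = 0.00261807.
Endpoint term: (f(5) + f(19))/2 = (0.00160000 + 7.67336e-06)/2 = 0.000803837.
So far: 0.00342191.
Correction k=1: B_{2}/2! · (f^{(1)}(19) − f^{(1)}(5)) = 1/12 · (-1.61544e-06 − (-0.00128000)) = 0.000106532.
After k=1: 0.00352844.
Correction k=2: B_{4}/4! · (f^{(3)}(19) − f^{(3)}(5)) = −1/720 · (-1.34247e-07 − (-0.00153600)) = -2.13315e-06.
After k=2: 0.00352630.
Correction k=3: B_{6}/6! · (f^{(5)}(19) − f^{(5)}(5)) = 1/30240 · (-2.08251e-08 − (-0.00344064)) = 1.13777e-07.
After k=3: 0.00352642.
Correction k=4: B_{8}/8! · (f^{(7)}(19) − f^{(7)}(5)) = −1/1209600 · (-5.19185e-09 − (-0.0123863)) = -1.02400e-08.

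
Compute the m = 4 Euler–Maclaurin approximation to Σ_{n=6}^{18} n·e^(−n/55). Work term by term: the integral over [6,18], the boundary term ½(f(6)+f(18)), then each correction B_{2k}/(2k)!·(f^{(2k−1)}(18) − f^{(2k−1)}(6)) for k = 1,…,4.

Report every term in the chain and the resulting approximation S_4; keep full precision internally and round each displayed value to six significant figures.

S_4 ≈ 123.047

Integral: ∫_6^18 x·e^(−x/55) dx = 113.895.
Endpoint term: (f(6) + f(18))/2 = (5.37989 + 12.9760)/2 = 9.17793.
Integral + boundary = 123.073.
Correction k=1: B_{2}/2! · (f^{(1)}(18) − f^{(1)}(6)) = 1/12 · (0.484960 − 0.798833) = -0.0261560.
After k=1: 123.047.
Correction k=2: B_{4}/4! · (f^{(3)}(18) − f^{(3)}(6)) = −1/720 · (0.000636937 − 0.000856903) = 3.05508e-07.
After k=2: 123.047.
Correction k=3: B_{6}/6! · (f^{(5)}(18) − f^{(5)}(6)) = 1/30240 · (3.68118e-07 − 4.79249e-07) = -3.67497e-12.
After k=3: 123.047.
Correction k=4: B_{8}/8! · (f^{(7)}(18) − f^{(7)}(6)) = −1/1209600 · (1.73778e-10 − 2.23215e-10) = 4.08704e-17.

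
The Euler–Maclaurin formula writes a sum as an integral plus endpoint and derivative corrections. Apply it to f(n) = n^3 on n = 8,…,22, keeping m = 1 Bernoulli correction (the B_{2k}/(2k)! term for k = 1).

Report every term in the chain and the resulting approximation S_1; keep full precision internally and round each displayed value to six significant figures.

Integral: ∫_8^22 x^3 dx = 57540.0.
½[f(8) + f(22)] = ½[512.000 + 10648.0] = 5580.00.
Running total after boundary: 63120.0.
k=1: B_{2}/(2)! × [f^{(1)}(22) − f^{(1)}(8)] = 1/12 × (1452.00 − 192.000) = 105.000.

S_1 ≈ 63225.0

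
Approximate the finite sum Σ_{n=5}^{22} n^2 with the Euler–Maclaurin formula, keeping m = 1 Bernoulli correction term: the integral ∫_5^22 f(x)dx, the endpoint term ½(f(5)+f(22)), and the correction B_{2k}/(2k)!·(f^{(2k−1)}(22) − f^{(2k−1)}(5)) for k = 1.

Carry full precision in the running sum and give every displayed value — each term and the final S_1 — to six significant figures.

Integral: ∫_5^22 x^2 dx = 3507.67.
Boundary: ½(f(5) + f(22)) = ½(25.0000 + 484.000) = 254.500.
Running total after boundary: 3762.17.
Correction k=1: B_{2}/2! · (f^{(1)}(22) − f^{(1)}(5)) = 1/12 · (44.0000 − 10.0000) = 2.83333.

S_1 ≈ 3765.00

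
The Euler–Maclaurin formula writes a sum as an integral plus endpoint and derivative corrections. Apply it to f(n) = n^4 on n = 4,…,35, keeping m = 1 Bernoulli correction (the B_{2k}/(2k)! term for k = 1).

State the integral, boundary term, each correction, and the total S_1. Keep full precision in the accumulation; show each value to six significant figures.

∫_4^35 x^4 dx evaluates to 1.05042e+07.
½[f(4) + f(35)] = ½[256.000 + 1.50062e+06] = 750440.
So far: 1.12546e+07.
Order-1 term: 1/12 · (171500 − 256.000) = 14270.3.

S_1 ≈ 1.12689e+07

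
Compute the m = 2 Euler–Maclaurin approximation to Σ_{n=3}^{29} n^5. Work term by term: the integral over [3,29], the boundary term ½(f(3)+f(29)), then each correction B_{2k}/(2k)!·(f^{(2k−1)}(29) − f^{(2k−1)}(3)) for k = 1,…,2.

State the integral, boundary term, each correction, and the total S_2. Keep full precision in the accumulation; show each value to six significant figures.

S_2 ≈ 1.09687e+08

Integral: ∫_3^29 x^5 dx = 9.91371e+07.
½[f(3) + f(29)] = ½[243.000 + 2.05111e+07] = 1.02557e+07.
So far: 1.09393e+08.
k=1: B_{2}/(2)! × [f^{(1)}(29) − f^{(1)}(3)] = 1/12 × (3.53640e+06 − 405.000) = 294667.
After k=1: 1.09687e+08.
k=2: B_{4}/(4)! × [f^{(3)}(29) − f^{(3)}(3)] = −1/720 × (50460.0 − 540.000) = -69.3333.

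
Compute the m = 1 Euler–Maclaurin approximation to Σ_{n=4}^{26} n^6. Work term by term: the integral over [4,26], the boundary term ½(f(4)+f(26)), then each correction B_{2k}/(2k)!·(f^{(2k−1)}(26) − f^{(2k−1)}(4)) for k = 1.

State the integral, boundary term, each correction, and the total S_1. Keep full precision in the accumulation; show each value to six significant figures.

The integral term ∫_4^26 x^6 dx = 1.14740e+09.
Endpoint term: (f(4) + f(26))/2 = (4096.00 + 3.08916e+08)/2 = 1.54460e+08.
Running total after boundary: 1.30186e+09.
k=1: B_{2}/(2)! × [f^{(1)}(26) − f^{(1)}(4)] = 1/12 × (7.12883e+07 − 6144.00) = 5.94018e+06.

S_1 ≈ 1.30780e+09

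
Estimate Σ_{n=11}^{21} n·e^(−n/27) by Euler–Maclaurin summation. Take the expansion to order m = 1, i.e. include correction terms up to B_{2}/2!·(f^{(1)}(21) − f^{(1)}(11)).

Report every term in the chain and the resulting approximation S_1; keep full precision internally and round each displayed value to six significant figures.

S_1 ≈ 95.7161

Integral: ∫_11^21 x·e^(−x/27) dx = 87.2569.
Boundary: ½(f(11) + f(21)) = ½(7.31910 + 9.64794) = 8.48352.
Running total after boundary: 95.7404.
Order-1 term: 1/12 · (0.102095 − 0.394295) = -0.0243500.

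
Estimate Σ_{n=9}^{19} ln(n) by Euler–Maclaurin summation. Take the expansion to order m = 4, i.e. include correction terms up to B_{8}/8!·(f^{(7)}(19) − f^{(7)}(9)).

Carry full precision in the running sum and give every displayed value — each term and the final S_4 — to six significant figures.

S_4 ≈ 28.7353

Integral: ∫_9^19 ln(x) dx = 26.1693.
Boundary: ½(f(9) + f(19)) = ½(2.19722 + 2.94444) = 2.57083.
So far: 28.7402.
Order-1 term: 1/12 · (0.0526316 − 0.111111) = -0.00487329.
Running total after k=1: 28.7353.
Order-2 term: −1/720 · (0.000291588 − 0.00274348) = 3.40541e-06.
Running total after k=2: 28.7353.
Order-3 term: 1/30240 · (9.69267e-06 − 0.000406442) = -1.31200e-08.
Running total after k=3: 28.7353.
Order-4 term: −1/1209600 · (8.05485e-07 − 0.000150534) = 1.23784e-10.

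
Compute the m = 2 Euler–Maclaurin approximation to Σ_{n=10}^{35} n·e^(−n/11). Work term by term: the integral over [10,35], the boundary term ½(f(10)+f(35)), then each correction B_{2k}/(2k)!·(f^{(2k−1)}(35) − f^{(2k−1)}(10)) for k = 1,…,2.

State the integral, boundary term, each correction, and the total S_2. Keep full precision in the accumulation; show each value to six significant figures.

Integral: ∫_10^35 x·e^(−x/11) dx = 72.0635.
Boundary: ½(f(10) + f(35)) = ½(4.02890 + 1.45285) = 2.74088.
Running total after boundary: 74.8044.
k=1: B_{2}/(2)! × [f^{(1)}(35) − f^{(1)}(10)] = 1/12 × (-0.0905675 − 0.0366264) = -0.0105995.
Running total after k=1: 74.7938.
k=2: B_{4}/(4)! × [f^{(3)}(35) − f^{(3)}(10)] = −1/720 × (-6.23743e-05 − 0.00696204) = 9.75613e-06.

S_2 ≈ 74.7938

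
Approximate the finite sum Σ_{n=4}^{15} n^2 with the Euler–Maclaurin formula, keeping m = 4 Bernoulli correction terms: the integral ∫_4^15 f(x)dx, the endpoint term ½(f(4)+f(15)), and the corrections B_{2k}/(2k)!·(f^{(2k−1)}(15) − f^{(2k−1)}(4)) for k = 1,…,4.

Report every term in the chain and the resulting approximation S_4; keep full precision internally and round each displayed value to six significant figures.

∫_4^15 x^2 dx evaluates to 1103.67.
½[f(4) + f(15)] = ½[16.0000 + 225.000] = 120.500.
Integral + boundary = 1224.17.
k=1: B_{2}/(2)! × [f^{(1)}(15) − f^{(1)}(4)] = 1/12 × (30.0000 − 8.00000) = 1.83333.
Running total after k=1: 1226.00.
k=2: B_{4}/(4)! × [f^{(3)}(15) − f^{(3)}(4)] = −1/720 × (0.00000 − 0.00000) = 0.00000.
Running total after k=2: 1226.00.
k=3: B_{6}/(6)! × [f^{(5)}(15) − f^{(5)}(4)] = 1/30240 × (0.00000 − 0.00000) = 0.00000.
Running total after k=3: 1226.00.
k=4: B_{8}/(8)! × [f^{(7)}(15) − f^{(7)}(4)] = −1/1209600 × (0.00000 − 0.00000) = 0.00000.

S_4 ≈ 1226.00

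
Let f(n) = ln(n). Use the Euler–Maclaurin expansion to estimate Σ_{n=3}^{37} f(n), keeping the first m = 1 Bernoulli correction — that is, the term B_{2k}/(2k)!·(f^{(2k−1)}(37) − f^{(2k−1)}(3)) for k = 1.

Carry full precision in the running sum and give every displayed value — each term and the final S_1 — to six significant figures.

S_1 ≈ 98.6374

The integral term ∫_3^37 ln(x) dx = 96.3081.
Boundary: ½(f(3) + f(37)) = ½(1.09861 + 3.61092) = 2.35477.
Integral + boundary = 98.6629.
Correction k=1: B_{2}/2! · (f^{(1)}(37) − f^{(1)}(3)) = 1/12 · (0.0270270 − 0.333333) = -0.0255255.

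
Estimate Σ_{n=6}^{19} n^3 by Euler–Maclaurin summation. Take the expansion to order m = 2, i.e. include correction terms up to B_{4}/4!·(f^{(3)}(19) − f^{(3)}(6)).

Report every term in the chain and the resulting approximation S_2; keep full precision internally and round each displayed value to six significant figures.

S_2 ≈ 35875.0

∫_6^19 x^3 dx evaluates to 32256.2.
½[f(6) + f(19)] = ½[216.000 + 6859.00] = 3537.50.
Integral + boundary = 35793.8.
k=1: B_{2}/(2)! × [f^{(1)}(19) − f^{(1)}(6)] = 1/12 × (1083.00 − 108.000) = 81.2500.
Running total after k=1: 35875.0.
k=2: B_{4}/(4)! × [f^{(3)}(19) − f^{(3)}(6)] = −1/720 × (6.00000 − 6.00000) = 0.00000.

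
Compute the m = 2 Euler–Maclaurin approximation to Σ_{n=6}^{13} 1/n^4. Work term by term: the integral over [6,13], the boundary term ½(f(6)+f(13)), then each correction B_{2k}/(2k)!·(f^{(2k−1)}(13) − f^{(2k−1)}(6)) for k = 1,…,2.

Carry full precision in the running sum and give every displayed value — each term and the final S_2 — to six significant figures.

S_2 ≈ 0.00183617

The integral term ∫_6^13 1/x^4 dx = 0.00139149.
Boundary: ½(f(6) + f(13)) = ½(0.000771605 + 3.50128e-05) = 0.000403309.
Integral + boundary = 0.00179480.
k=1: B_{2}/(2)! × [f^{(1)}(13) − f^{(1)}(6)] = 1/12 × (-1.07732e-05 − (-0.000514403)) = 4.19692e-05.
Running total after k=1: 0.00183677.
k=2: B_{4}/(4)! × [f^{(3)}(13) − f^{(3)}(6)] = −1/720 × (-1.91240e-06 − (-0.000428669)) = -5.92718e-07.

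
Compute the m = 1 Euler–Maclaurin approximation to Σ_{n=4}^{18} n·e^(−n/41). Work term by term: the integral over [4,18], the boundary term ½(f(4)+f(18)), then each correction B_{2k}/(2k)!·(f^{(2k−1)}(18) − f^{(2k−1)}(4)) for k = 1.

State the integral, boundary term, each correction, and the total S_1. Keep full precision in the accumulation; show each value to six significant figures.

S_1 ≈ 121.635

The integral term ∫_4^18 x·e^(−x/41) dx = 114.057.
½[f(4) + f(18)] = ½[3.62819 + 11.6040] = 7.61608.
So far: 121.673.
Correction k=1: B_{2}/2! · (f^{(1)}(18) − f^{(1)}(4)) = 1/12 · (0.361641 − 0.818555) = -0.0380761.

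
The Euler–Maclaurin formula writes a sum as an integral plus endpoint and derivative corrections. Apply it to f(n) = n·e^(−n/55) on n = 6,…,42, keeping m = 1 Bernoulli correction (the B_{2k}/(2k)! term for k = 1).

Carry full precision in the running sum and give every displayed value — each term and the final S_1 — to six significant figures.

Integral: ∫_6^42 x·e^(−x/55) dx = 522.313.
½[f(6) + f(42)] = ½[5.37989 + 19.5707] = 12.4753.
Running total after boundary: 534.788.
Order-1 term: 1/12 · (0.110138 − 0.798833) = -0.0573912.

S_1 ≈ 534.731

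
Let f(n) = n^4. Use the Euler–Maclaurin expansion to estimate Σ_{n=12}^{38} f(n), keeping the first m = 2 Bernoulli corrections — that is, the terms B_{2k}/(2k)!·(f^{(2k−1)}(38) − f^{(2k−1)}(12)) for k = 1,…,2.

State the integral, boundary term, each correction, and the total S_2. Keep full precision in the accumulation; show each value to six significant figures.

S_2 ≈ 1.68679e+07

The integral term ∫_12^38 x^4 dx = 1.57973e+07.
Endpoint term: (f(12) + f(38))/2 = (20736.0 + 2.08514e+06)/2 = 1.05294e+06.
So far: 1.68502e+07.
k=1: B_{2}/(2)! × [f^{(1)}(38) − f^{(1)}(12)] = 1/12 × (219488 − 6912.00) = 17714.7.
Partial sum through k=1: 1.68679e+07.
k=2: B_{4}/(4)! × [f^{(3)}(38) − f^{(3)}(12)] = −1/720 × (912.000 − 288.000) = -0.866667.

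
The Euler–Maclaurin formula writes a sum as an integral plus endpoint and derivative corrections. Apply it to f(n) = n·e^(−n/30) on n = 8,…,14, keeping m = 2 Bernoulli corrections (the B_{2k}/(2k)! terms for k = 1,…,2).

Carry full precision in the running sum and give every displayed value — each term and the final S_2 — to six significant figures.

S_2 ≈ 52.8351

∫_8^14 x·e^(−x/30) dx evaluates to 45.4007.
½[f(8) + f(14)] = ½[6.12743 + 8.77925] = 7.45334.
So far: 52.8541.
Order-1 term: 1/12 · (0.334448 − 0.561681) = -0.0189361.
Partial sum through k=1: 52.8351.
Order-2 term: −1/720 · (0.00176514 − 0.00232615) = 7.79185e-07.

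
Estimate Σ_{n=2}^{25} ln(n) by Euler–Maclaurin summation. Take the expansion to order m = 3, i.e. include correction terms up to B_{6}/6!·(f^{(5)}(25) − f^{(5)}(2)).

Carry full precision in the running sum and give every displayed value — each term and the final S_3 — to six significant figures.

∫_2^25 ln(x) dx evaluates to 56.0856.
Boundary: ½(f(2) + f(25)) = ½(0.693147 + 3.21888) = 1.95601.
Integral + boundary = 58.0416.
Order-1 term: 1/12 · (0.0400000 − 0.500000) = -0.0383333.
Partial sum through k=1: 58.0033.
Order-2 term: −1/720 · (0.000128000 − 0.250000) = 0.000347044.
Partial sum through k=2: 58.0036.
Order-3 term: 1/30240 · (2.45760e-06 − 0.750000) = -2.48015e-05.

S_3 ≈ 58.0036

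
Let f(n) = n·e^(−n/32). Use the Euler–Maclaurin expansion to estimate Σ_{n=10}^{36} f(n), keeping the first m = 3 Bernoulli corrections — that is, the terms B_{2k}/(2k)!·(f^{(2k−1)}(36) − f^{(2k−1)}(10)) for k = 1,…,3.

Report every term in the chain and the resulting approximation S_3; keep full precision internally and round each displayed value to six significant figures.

Integral: ∫_10^36 x·e^(−x/32) dx = 276.848.
Endpoint term: (f(10) + f(36))/2 = (7.31616 + 11.6875)/2 = 9.50182.
Integral + boundary = 286.349.
Order-1 term: 1/12 · (-0.0405816 − 0.502986) = -0.0452973.
After k=1: 286.304.
Order-2 term: −1/720 · (0.000594456 − 0.00192013) = 1.84122e-06.
After k=2: 286.304.
Order-3 term: 1/30240 · (1.19975e-06 − 3.27058e-06) = -6.84797e-11.

S_3 ≈ 286.304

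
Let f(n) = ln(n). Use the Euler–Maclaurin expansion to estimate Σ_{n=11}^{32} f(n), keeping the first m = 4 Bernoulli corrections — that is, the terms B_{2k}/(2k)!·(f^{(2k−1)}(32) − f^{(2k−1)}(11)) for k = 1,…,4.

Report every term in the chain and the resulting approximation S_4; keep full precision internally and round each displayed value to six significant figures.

S_4 ≈ 66.4535

The integral term ∫_11^32 ln(x) dx = 63.5267.
Boundary: ½(f(11) + f(32)) = ½(2.39790 + 3.46574) = 2.93182.
Running total after boundary: 66.4585.
Correction k=1: B_{2}/2! · (f^{(1)}(32) − f^{(1)}(11)) = 1/12 · (0.0312500 − 0.0909091) = -0.00497159.
Running total after k=1: 66.4535.
Correction k=2: B_{4}/4! · (f^{(3)}(32) − f^{(3)}(11)) = −1/720 · (6.10352e-05 − 0.00150263) = 2.00221e-06.
Running total after k=2: 66.4535.
Correction k=3: B_{6}/6! · (f^{(5)}(32) − f^{(5)}(11)) = 1/30240 · (7.15256e-07 − 0.000149021) = -4.90429e-09.
Running total after k=3: 66.4535.
Correction k=4: B_{8}/8! · (f^{(7)}(32) − f^{(7)}(11)) = −1/1209600 · (2.09548e-08 − 3.69474e-05) = 3.05278e-11.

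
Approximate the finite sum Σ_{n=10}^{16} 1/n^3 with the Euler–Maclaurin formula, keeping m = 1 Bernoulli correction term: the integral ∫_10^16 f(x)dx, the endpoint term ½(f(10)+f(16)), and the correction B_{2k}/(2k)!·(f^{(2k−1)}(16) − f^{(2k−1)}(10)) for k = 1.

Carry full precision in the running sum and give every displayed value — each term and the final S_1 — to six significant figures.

S_1 ≈ 0.00369013

The integral term ∫_10^16 1/x^3 dx = 0.00304688.
Boundary: ½(f(10) + f(16)) = ½(0.00100000 + 0.000244141) = 0.000622070.
Integral + boundary = 0.00366895.
k=1: B_{2}/(2)! × [f^{(1)}(16) − f^{(1)}(10)] = 1/12 × (-4.57764e-05 − (-0.000300000)) = 2.11853e-05.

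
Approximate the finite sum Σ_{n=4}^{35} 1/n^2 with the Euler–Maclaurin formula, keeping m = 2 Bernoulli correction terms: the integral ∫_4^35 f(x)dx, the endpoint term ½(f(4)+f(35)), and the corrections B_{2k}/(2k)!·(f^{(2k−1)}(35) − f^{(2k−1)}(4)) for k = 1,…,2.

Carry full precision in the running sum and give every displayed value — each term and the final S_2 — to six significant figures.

∫_4^35 1/x^2 dx evaluates to 0.221429.
½[f(4) + f(35)] = ½[0.0625000 + 0.000816327] = 0.0316582.
Running total after boundary: 0.253087.
Correction k=1: B_{2}/2! · (f^{(1)}(35) − f^{(1)}(4)) = 1/12 · (-4.66472e-05 − (-0.0312500)) = 0.00260028.
Running total after k=1: 0.255687.
Correction k=2: B_{4}/4! · (f^{(3)}(35) − f^{(3)}(4)) = −1/720 · (-4.56952e-07 − (-0.0234375)) = -3.25514e-05.

S_2 ≈ 0.255654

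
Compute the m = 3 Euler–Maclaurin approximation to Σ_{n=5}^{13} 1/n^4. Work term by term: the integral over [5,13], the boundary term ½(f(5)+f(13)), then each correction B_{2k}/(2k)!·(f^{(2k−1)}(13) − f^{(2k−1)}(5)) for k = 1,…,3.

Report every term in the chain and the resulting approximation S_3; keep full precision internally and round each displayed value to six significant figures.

Integral: ∫_5^13 1/x^4 dx = 0.00251494.
Endpoint term: (f(5) + f(13))/2 = (0.00160000 + 3.50128e-05)/2 = 0.000817506.
So far: 0.00333245.
Order-1 term: 1/12 · (-1.07732e-05 − (-0.00128000)) = 0.000105769.
Partial sum through k=1: 0.00343822.
Order-2 term: −1/720 · (-1.91240e-06 − (-0.00153600)) = -2.13068e-06.
Partial sum through k=2: 0.00343609.
Order-3 term: 1/30240 · (-6.33693e-07 − (-0.00344064)) = 1.13757e-07.

S_3 ≈ 0.00343620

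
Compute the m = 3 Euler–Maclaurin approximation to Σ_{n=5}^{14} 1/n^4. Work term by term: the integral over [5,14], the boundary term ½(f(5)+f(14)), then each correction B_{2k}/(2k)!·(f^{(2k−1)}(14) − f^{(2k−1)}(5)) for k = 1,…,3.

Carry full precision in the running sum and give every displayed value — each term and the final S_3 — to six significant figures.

The integral term ∫_5^14 1/x^4 dx = 0.00254519.
½[f(5) + f(14)] = ½[0.00160000 + 2.60308e-05] = 0.000813015.
Integral + boundary = 0.00335820.
k=1: B_{2}/(2)! × [f^{(1)}(14) − f^{(1)}(5)] = 1/12 × (-7.43738e-06 − (-0.00128000)) = 0.000106047.
Partial sum through k=1: 0.00346425.
k=2: B_{4}/(4)! × [f^{(3)}(14) − f^{(3)}(5)] = −1/720 × (-1.13837e-06 − (-0.00153600)) = -2.13175e-06.
Partial sum through k=2: 0.00346212.
k=3: B_{6}/(6)! × [f^{(5)}(14) − f^{(5)}(5)] = 1/30240 × (-3.25250e-07 − (-0.00344064)) = 1.13767e-07.

S_3 ≈ 0.00346223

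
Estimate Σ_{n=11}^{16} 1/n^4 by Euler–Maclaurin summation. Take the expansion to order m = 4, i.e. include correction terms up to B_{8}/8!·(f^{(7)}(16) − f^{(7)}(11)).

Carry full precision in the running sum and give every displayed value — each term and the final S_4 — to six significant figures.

S_4 ≈ 0.000212582

Integral: ∫_11^16 1/x^4 dx = 0.000169058.
Boundary: ½(f(11) + f(16)) = ½(6.83013e-05 + 1.52588e-05) = 4.17801e-05.
Running total after boundary: 0.000210838.
k=1: B_{2}/(2)! × [f^{(1)}(16) − f^{(1)}(11)] = 1/12 × (-3.81470e-06 − (-2.48369e-05)) = 1.75185e-06.
After k=1: 0.000212590.
k=2: B_{4}/(4)! × [f^{(3)}(16) − f^{(3)}(11)] = −1/720 × (-4.47035e-07 − (-6.15790e-06)) = -7.93175e-09.
After k=2: 0.000212582.
k=3: B_{6}/(6)! × [f^{(5)}(16) − f^{(5)}(11)] = 1/30240 × (-9.77889e-08 − (-2.84994e-06)) = 9.10102e-11.
After k=3: 0.000212582.
k=4: B_{8}/(8)! × [f^{(7)}(16) − f^{(7)}(11)] = −1/1209600 × (-3.43789e-08 − (-2.11979e-06)) = -1.72405e-12.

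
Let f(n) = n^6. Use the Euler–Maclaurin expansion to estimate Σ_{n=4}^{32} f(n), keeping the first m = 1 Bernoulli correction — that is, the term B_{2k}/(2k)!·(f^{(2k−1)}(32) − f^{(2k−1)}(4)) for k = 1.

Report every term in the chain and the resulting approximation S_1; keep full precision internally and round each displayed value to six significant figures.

S_1 ≈ 5.46218e+09

The integral term ∫_4^32 x^6 dx = 4.90853e+09.
Boundary: ½(f(4) + f(32)) = ½(4096.00 + 1.07374e+09) = 5.36873e+08.
Running total after boundary: 5.44540e+09.
k=1: B_{2}/(2)! × [f^{(1)}(32) − f^{(1)}(4)] = 1/12 × (2.01327e+08 − 6144.00) = 1.67767e+07.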